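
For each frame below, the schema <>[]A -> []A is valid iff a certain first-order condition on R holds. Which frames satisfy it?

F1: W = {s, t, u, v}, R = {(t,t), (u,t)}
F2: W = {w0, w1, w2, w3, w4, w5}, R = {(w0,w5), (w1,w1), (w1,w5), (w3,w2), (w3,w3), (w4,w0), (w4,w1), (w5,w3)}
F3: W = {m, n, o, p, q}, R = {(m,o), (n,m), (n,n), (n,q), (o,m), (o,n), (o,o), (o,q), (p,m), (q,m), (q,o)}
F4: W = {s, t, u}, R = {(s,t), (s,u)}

F1

Frame correspondent (Sahlqvist): forall x forall y forall z (Rxy & Rxz -> Ryz) — i.e. the Euclidean property.
F1: satisfies the condition.
F2: fails — Rw0w5 and Rw0w5 but not Rw5w5.
F3: fails — Rnq and Rnn but not Rqn.
F4: fails — Rsu and Rsu but not Ruu.
Valid on: F1.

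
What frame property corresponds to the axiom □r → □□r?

Suppose □r→□□r is valid. Take Rxy, Ryz and set V(r)={w : Rxw}. Then □r at x, so □□r at x, so □r at y, so r at z, i.e. Rxz.

transitivity: ∀x ∀y ∀z (Rxy ∧ Ryz → Rxz)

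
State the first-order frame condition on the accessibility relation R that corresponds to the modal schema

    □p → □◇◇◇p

∀x ∀z (xRz → ∃w (xRw ∧ zR³w))

This is a Sahlqvist (Geach-type) schema ◇^0□^1p → □^1◇^3p.
Minimal-valuation argument: fix x; take any y with xR^0y and any z with xR^1z. Set V(p) to the set of worlds R-reachable from y in exactly 1 step. Then □^1p holds at y, so the antecedent holds at x; validity forces ◇^3p at z, giving a w with zR^3w and yR^1w.
First-order correspondent: ∀x ∀z (xRz → ∃w (xRw ∧ zR³w)).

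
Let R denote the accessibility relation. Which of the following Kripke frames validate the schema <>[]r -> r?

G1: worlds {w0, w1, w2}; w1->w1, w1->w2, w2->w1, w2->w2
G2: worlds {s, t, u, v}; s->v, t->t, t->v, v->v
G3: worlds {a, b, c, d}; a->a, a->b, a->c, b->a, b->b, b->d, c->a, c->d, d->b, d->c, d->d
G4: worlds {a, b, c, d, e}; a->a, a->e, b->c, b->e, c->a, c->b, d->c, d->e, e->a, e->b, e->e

Frame correspondent (Sahlqvist): forall x forall y (Rxy -> Ryx) — i.e. symmetry.
G1: ✓.
G2: fails — Rsv but not Rvs.
G3: ✓.
G4: fails — Rdc but not Rcd.

G1, G3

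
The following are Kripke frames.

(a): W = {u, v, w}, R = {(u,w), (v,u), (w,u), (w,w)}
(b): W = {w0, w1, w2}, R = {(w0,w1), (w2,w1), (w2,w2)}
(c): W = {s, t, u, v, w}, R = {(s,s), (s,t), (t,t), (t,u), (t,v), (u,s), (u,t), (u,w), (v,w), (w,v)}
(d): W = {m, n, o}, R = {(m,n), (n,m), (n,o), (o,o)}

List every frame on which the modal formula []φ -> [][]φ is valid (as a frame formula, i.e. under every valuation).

The schema corresponds to transitivity: forall x forall y forall z (Rxy & Ryz -> Rxz).
(a): fails — Rvu and Ruw but not Rvw.
(b): ✓.
(c): fails — Rtv and Rvw but not Rtw.
(d): fails — Rnm and Rmn but not Rnn.

(b)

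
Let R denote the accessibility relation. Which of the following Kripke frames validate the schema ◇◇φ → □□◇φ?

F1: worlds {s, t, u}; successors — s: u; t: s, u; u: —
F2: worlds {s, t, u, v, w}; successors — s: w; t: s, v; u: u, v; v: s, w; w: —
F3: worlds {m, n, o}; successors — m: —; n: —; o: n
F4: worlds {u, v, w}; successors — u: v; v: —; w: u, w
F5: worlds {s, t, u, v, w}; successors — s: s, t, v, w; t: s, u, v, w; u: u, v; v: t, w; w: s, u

This is the axiom for a generalized confluence (Geach) condition; its first-order frame correspondent is ∀x ∀y ∀z ((xR²y ∧ xR²z) → ∃w (y = w ∧ zRw)).
F1: fails — tR²u, tR²u but no w with u=w and uRw.
F2: fails — tR²s, tR²s but no w* with s=w* and sRw*.
F3: holds.
F4: fails — wR²u, wR²u but no t with u=t and uRt.
F5: fails — sR²s, sR²u but no w* with s=w* and uRw*.
Valid on: F3.

F3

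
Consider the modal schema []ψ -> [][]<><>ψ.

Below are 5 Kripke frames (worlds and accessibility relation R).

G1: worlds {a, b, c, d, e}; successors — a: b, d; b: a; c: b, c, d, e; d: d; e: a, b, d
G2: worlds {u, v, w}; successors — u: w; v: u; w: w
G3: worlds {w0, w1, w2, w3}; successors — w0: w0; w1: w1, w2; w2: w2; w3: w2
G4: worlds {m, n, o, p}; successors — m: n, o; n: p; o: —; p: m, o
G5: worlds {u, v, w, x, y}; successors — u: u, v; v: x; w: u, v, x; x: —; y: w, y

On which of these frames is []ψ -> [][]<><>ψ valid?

This is the axiom for a generalized confluence (Geach) condition; its first-order frame correspondent is forall x forall z (x R^2 z -> exists w (xRw & z R^2 w)).
G1: fails — bR²b but no w with bRw and bR²w.
G2: fails — vR²w but no t with vRt and wR²t.
G3: condition met.
G4: fails — nR²o but no w with nRw and oR²w.
G5: fails — uR²v but no t with uRt and vR²t.

G3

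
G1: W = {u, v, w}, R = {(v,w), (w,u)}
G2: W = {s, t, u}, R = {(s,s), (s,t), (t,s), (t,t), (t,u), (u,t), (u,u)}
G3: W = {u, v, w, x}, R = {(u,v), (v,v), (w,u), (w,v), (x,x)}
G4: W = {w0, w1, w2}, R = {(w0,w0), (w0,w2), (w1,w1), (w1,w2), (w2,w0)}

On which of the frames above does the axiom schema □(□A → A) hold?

The schema corresponds to shift-reflexivity: ∀x ∀y (Rxy → Ryy).
G1: fails — Rwu but not Ruu.
G2: satisfies the condition.
G3: fails — Rwu but not Ruu.
G4: fails — Rw1w2 but not Rw2w2.
Valid on: G2.

G2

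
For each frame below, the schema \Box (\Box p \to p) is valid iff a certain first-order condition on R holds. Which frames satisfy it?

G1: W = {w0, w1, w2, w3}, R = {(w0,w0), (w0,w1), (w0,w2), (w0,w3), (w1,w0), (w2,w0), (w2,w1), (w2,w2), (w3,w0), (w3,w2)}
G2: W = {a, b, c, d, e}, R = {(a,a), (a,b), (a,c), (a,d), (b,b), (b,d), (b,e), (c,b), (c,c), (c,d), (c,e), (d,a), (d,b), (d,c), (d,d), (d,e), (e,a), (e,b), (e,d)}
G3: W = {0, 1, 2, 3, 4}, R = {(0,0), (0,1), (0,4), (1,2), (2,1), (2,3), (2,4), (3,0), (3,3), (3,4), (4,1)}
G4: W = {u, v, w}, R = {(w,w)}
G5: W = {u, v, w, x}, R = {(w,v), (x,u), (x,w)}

Frame correspondent (Sahlqvist): \forall x \forall y (Rxy \to Ryy) — i.e. shift-reflexivity.
G1: fails — Rw0w1 but not Rw1w1.
G2: fails — Rce but not Ree.
G3: fails — R34 but not R44.
G4: holds.
G5: fails — Rxw but not Rww.

G4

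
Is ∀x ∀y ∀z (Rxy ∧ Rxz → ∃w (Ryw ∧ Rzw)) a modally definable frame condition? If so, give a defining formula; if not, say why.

This is a Sahlqvist condition; the .2 axiom ◇□q → □◇q defines it.
Suppose ◇□q→□◇q is valid. Take Rxy, Rxz and set V(q)={w : Ryw}. Then □q at y so ◇□q at x, so □◇q at x, so ◇q at z, giving w with Rzw and Ryw.

Yes — defined by ◇□q → □◇q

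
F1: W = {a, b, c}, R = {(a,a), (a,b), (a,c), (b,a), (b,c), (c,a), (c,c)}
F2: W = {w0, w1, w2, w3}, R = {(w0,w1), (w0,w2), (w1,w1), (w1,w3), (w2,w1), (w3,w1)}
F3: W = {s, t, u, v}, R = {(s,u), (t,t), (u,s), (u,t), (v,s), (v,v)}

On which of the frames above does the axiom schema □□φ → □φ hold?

F1

This is the axiom for density; its first-order frame correspondent is ∀x ∀y (Rxy → ∃z (Rxz ∧ Rzy)).
F1: satisfies the condition.
F2: fails — Rw0w2 but no z with Rw0z and Rzw2.
F3: fails — Rus but no z with Ruz and Rzs.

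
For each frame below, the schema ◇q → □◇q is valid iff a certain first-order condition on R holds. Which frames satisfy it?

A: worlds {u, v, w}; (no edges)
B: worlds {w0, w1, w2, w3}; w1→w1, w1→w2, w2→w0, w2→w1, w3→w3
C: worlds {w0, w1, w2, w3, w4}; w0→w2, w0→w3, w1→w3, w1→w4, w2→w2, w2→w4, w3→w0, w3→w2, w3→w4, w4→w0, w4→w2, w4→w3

A

Frame correspondent (Sahlqvist): ∀x ∀y ∀z (Rxy ∧ Rxz → Ryz) — i.e. the Euclidean property.
A: condition met.
B: fails — Rw1w2 and Rw1w2 but not Rw2w2.
C: fails — Rw0w2 and Rw0w3 but not Rw2w3.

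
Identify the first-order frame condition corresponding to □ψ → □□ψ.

transitivity: ∀x ∀y ∀z (Rxy ∧ Ryz → Rxz)

This schema is the 4 axiom.
It corresponds to transitivity: ∀x ∀y ∀z (Rxy ∧ Ryz → Rxz).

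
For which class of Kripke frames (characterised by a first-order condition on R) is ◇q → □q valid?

Suppose ◇q→□q is valid. Take Rxy, Rxz and set V(q)={y}. Then ◇q at x, so □q at x, so q at z, i.e. z=y.
Conversely, any frame satisfying ∀x ∀y ∀z (Rxy ∧ Rxz → y = z) validates the schema.
Frame condition: ∀x ∀y ∀z (Rxy ∧ Rxz → y = z).

partial functionality: ∀x ∀y ∀z (Rxy ∧ Rxz → y = z)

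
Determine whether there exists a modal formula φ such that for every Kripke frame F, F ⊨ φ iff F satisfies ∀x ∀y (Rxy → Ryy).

Yes, by □(□q → q)

Yes: it is shift-reflexivity, defined by the T□ schema □(□q → q).
Suppose □(□q→q) is valid. Take Rxy and set V(q)={w : Ryw}. Then at y, □q holds; since □(□q→q) at x, □q→q at y, so q at y, i.e. Ryy.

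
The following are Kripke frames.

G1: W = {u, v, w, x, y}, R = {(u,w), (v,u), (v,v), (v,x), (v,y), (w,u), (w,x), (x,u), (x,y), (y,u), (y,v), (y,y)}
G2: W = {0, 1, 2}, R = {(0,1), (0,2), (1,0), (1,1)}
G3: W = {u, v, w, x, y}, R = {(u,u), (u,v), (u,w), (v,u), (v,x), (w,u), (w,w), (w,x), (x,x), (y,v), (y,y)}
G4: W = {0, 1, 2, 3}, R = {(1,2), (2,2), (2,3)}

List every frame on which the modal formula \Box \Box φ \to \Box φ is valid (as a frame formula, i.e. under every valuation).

G3, G4

This is the axiom for density; its first-order frame correspondent is \forall x \forall y (Rxy \to \exists z (Rxz \wedge Rzy)).
G1: fails — Ruw but no z with Ruz and Rzw.
G2: fails — R02 but no z with R0z and Rz2.
G3: holds.
G4: holds.
Valid on: G3, G4.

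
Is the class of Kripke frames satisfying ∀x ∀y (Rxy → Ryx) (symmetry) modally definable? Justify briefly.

Definable; p → □◇p defines it

Yes: it is symmetry, defined by the B schema p → □◇p.
Suppose p→□◇p is valid. Take Rxy and set V(p)={x}. Then p at x, so □◇p at x, so ◇p at y, so some z with Ryz has p; z=x, i.e. Ryx.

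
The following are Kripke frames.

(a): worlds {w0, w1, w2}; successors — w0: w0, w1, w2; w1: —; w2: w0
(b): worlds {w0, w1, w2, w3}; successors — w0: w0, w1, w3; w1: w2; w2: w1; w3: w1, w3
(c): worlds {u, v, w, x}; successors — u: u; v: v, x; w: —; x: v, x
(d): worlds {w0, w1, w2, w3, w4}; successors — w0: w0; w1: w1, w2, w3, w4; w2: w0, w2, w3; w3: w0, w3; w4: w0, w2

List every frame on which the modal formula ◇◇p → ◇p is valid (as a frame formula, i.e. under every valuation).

Frame correspondent (Sahlqvist): ∀x ∀y ∀z (Rxy ∧ Ryz → Rxz) — i.e. transitivity.
(a): fails — Rw2w0 and Rw0w1 but not Rw2w1.
(b): fails — Rw1w2 and Rw2w1 but not Rw1w1.
(c): holds.
(d): fails — Rw1w2 and Rw2w0 but not Rw1w0.

(c)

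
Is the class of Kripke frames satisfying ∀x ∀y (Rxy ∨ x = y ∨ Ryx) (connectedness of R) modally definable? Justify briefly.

If a class were modally definable it would be closed under disjoint unions (Goldblatt–Thomason).
Take 2 disjoint single-world reflexive frames: each is trivially connected, but their disjoint union has 2 worlds with no edge between distinct components, so it is not connected.
So no modal formula (or set of formulas) defines exactly the connected frames.

Not definable by any modal formula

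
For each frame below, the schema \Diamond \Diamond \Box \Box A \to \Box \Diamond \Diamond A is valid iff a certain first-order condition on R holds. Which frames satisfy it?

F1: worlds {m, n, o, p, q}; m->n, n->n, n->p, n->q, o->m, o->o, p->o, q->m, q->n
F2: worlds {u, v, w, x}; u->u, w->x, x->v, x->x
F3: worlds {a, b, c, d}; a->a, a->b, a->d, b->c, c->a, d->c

Frame correspondent (Sahlqvist): \forall x \forall y \forall z ((x R^2 y \wedge xRz) \to \exists w (y R^2 w \wedge z R^2 w)) — i.e. a generalized confluence (Geach) condition.
F1: fails — nR²m, nRp but no w with mR²w and pR²w.
F2: fails — wR²v, wRx but no t with vR²t and xR²t.
F3: satisfies the condition.

F3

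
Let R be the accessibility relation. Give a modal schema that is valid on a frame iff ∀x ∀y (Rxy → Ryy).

□(□ψ → ψ)

A defining formula is □(□ψ → ψ) (the T□ axiom).
Suppose □(□ψ→ψ) is valid. Take Rxy and set V(ψ)={w : Ryw}. Then at y, □ψ holds; since □(□ψ→ψ) at x, □ψ→ψ at y, so ψ at y, i.e. Ryy.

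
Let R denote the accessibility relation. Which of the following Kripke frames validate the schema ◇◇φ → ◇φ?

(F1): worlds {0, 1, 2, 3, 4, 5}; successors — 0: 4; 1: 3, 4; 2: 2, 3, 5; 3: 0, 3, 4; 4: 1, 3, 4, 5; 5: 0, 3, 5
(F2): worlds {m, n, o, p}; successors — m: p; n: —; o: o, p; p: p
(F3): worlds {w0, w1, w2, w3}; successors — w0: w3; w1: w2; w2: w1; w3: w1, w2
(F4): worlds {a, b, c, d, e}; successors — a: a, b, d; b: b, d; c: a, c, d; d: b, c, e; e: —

Frame correspondent (Sahlqvist): ∀x ∀y ∀z (Rxy ∧ Ryz → Rxz) — i.e. transitivity.
(F1): fails — R34 and R45 but not R35.
(F2): holds.
(F3): fails — Rw1w2 and Rw2w1 but not Rw1w1.
(F4): fails — Rcd and Rdb but not Rcb.
Valid on: (F2).

(F2)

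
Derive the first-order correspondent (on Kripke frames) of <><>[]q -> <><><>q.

This is a Sahlqvist (Geach-type) schema ◇^2□^1q → □^0◇^3q.
First-order correspondent: forall x forall y (x R^2 y -> exists w (yRw & x R^3 w)).

forall x forall y (x R^2 y -> exists w (yRw & x R^3 w))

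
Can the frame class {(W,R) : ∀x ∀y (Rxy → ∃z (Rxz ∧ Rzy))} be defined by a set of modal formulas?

The condition is density. A defining modal formula is □□q → □q.

Yes, by □□q → □q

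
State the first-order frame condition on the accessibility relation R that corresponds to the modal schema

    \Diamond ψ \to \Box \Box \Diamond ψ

\forall x \forall y \forall z ((xRy \wedge x R^2 z) \to \exists w (y = w \wedge zRw))

This is a Sahlqvist (Geach-type) schema ◇^1□^0ψ → □^2◇^1ψ.
Minimal-valuation argument: fix x; take any y with xR^1y and any z with xR^2z. Set V(ψ) to the set of worlds R-reachable from y in exactly 0 steps. Then □^0ψ holds at y, so the antecedent holds at x; validity forces ◇^1ψ at z, giving a w with zR^1w and yR^0w.
First-order correspondent: \forall x \forall y \forall z ((xRy \wedge x R^2 z) \to \exists w (y = w \wedge zRw)).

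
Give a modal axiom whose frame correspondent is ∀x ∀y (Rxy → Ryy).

□(□ψ → ψ)

This is shift-reflexivity; the standard corresponding axiom is T□: □(□ψ → ψ).
Suppose □(□ψ→ψ) is valid. Take Rxy and set V(ψ)={w : Ryw}. Then at y, □ψ holds; since □(□ψ→ψ) at x, □ψ→ψ at y, so ψ at y, i.e. Ryy.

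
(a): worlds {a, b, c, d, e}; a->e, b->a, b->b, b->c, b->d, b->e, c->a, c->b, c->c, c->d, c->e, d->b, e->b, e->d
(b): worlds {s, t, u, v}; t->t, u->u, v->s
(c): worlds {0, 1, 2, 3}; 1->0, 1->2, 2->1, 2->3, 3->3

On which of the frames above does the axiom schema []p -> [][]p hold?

(b)

This is the axiom for transitivity; its first-order frame correspondent is forall x forall y forall z (Rxy & Ryz -> Rxz).
(a): fails — Reb and Rbc but not Rec.
(b): satisfies the condition.
(c): fails — R12 and R23 but not R13.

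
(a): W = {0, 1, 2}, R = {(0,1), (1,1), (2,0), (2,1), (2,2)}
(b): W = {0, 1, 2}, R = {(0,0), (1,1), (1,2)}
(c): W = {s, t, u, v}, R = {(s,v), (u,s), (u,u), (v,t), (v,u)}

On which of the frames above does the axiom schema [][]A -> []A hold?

The schema corresponds to density: forall x forall y (Rxy -> exists z (Rxz & Rzy)).
(a): satisfies the condition.
(b): satisfies the condition.
(c): fails — Rvt but no z with Rvz and Rzt.
Valid on: (a), (b).

(a), (b)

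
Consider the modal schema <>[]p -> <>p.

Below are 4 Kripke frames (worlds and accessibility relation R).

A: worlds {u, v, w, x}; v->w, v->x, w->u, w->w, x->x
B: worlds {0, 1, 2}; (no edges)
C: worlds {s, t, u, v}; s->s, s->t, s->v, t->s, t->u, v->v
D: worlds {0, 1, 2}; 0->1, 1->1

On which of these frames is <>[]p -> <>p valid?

B, D

This is the axiom for a generalized confluence (Geach) condition; its first-order frame correspondent is forall x forall y (xRy -> exists w (yRw & xRw)).
A: fails — wRu but no t with uRt and wRt.
B: holds.
C: fails — tRu but no w with uRw and tRw.
D: holds.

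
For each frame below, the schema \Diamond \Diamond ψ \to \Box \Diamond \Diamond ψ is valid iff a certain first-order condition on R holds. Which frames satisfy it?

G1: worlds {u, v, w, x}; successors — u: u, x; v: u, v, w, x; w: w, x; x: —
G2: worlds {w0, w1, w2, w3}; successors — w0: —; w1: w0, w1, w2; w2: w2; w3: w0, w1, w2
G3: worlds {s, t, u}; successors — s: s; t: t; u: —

G3

The schema corresponds to a generalized confluence (Geach) condition: \forall x \forall y \forall z ((x R^2 y \wedge xRz) \to \exists w (y = w \wedge z R^2 w)).
G1: fails — uR²u, uRx but no t with u=t and xR²t.
G2: fails — w1R²w0, w1Rw0 but no w with w0=w and w0R²w.
G3: ✓.
Valid on: G3.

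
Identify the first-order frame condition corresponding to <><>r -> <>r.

transitivity: forall x forall y forall z (Rxy & Ryz -> Rxz)

This is frame-equivalent to □r → □□r (substitute ¬r for r and contrapose).
Suppose □r→□□r is valid. Take Rxy, Ryz and set V(r)={w : Rxw}. Then □r at x, so □□r at x, so □r at y, so r at z, i.e. Rxz.
Conversely, on a frame with transitivity the schema holds at every world under every valuation.
Frame condition: forall x forall y forall z (Rxy & Ryz -> Rxz).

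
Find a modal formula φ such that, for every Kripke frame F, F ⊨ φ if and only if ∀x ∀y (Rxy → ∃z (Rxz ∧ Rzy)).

This is density; the standard corresponding axiom is C4: □□r → □r.

□□r → □r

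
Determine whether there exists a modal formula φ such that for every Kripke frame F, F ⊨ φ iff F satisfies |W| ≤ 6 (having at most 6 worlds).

If a class were modally definable it would be closed under disjoint unions (Goldblatt–Thomason).
Any modal formula valid on each of 7 disjoint one-world frames is valid on their disjoint union (validity is preserved under disjoint unions). Each one-world frame has |W|=1≤6, but the union has |W|=7.
Hence having at most 6 worlds is not modally definable.

No — not modally definable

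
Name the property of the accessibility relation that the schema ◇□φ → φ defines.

Symmetry

This schema is equivalent to the B axiom φ → □◇φ.
It corresponds to symmetry: ∀x ∀y (Rxy → Ryx).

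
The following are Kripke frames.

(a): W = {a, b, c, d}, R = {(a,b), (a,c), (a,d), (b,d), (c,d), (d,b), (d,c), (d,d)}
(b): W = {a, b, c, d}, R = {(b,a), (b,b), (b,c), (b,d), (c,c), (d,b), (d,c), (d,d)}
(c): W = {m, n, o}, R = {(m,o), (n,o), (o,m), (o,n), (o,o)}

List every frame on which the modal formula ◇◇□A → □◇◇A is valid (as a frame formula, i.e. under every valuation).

(a), (c)

Frame correspondent (Sahlqvist): ∀x ∀y ∀z ((xR²y ∧ xRz) → ∃w (yRw ∧ zR²w)) — i.e. a generalized confluence (Geach) condition.
(a): ✓.
(b): fails — bR²a, bRa but no w with aRw and aR²w.
(c): ✓.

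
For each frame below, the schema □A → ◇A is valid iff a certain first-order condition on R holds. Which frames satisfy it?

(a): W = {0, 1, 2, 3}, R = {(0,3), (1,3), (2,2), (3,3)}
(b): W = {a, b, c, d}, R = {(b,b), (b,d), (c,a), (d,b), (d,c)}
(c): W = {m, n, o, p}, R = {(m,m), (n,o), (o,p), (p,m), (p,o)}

The schema corresponds to seriality: ∀x ∃y Rxy.
(a): holds.
(b): fails — world a has no successor.
(c): holds.
Valid on: (a), (c).

(a), (c)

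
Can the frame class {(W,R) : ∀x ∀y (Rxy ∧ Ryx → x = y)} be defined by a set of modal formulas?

No — not modally definable

Any modally definable frame class is closed under surjective bounded morphisms.
The 4-cycle (worlds 0,1,2,3 with 0→1→2→3→0) is antisymmetric. Sending even-indexed worlds to • and odd-indexed worlds to ∘ is a surjective bounded morphism onto the two-world frame with •↔∘, which is not antisymmetric.
So the class is not modally definable.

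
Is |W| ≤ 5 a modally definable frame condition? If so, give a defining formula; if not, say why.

Modal frame validity is preserved under disjoint unions.
Any modal formula valid on each of 6 disjoint one-world frames is valid on their disjoint union (validity is preserved under disjoint unions). Each one-world frame has |W|=1≤5, but the union has |W|=6.
Hence having at most 5 worlds is not modally definable.

Not definable by any modal formula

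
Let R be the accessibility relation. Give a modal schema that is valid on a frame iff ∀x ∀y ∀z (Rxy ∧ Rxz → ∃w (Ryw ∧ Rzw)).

◇□ψ → □◇ψ

A defining formula is ◇□ψ → □◇ψ (the .2 axiom).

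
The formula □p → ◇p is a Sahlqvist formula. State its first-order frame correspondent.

Suppose □p→◇p is valid. At any x set V(p)=W. Then □p at x, so ◇p at x, so x has a successor.
The converse is a direct semantic check.
Frame condition: ∀x ∃y Rxy.

Seriality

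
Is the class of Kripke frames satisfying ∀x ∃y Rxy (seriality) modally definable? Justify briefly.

Yes — defined by □r → ◇r

This is a Sahlqvist condition; the D axiom □r → ◇r defines it.
Suppose □r→◇r is valid. At any x set V(r)=W. Then □r at x, so ◇r at x, so x has a successor.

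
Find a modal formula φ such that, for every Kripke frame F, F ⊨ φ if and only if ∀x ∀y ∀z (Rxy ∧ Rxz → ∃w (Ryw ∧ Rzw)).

◇□p → □◇p

This is convergence; the standard corresponding axiom is .2: ◇□p → □◇p.
Suppose ◇□p→□◇p is valid. Take Rxy, Rxz and set V(p)={w : Ryw}. Then □p at y so ◇□p at x, so □◇p at x, so ◇p at z, giving w with Rzw and Ryw.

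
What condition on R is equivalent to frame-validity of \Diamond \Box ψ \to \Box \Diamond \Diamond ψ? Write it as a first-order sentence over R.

This is a Sahlqvist (Geach-type) schema ◇^1□^1ψ → □^1◇^2ψ.
Minimal-valuation argument: fix x; take any y with xR^1y and any z with xR^1z. Set V(ψ) to the set of worlds R-reachable from y in exactly 1 step. Then □^1ψ holds at y, so the antecedent holds at x; validity forces ◇^2ψ at z, giving a w with zR^2w and yR^1w.
First-order correspondent: \forall x \forall y \forall z ((xRy \wedge xRz) \to \exists w (yRw \wedge z R^2 w)).

\forall x \forall y \forall z ((xRy \wedge xRz) \to \exists w (yRw \wedge z R^2 w))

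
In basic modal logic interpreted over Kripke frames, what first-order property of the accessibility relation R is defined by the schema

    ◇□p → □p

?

Equivalently (dual form): ◇p → □◇p.
Suppose ◇p→□◇p is valid. Take Rxy, Rxz and set V(p)={y}. Then ◇p at x, so □◇p at x, so ◇p at z, so some w with Rzw has p; w=y, i.e. Rzy. By symmetry of the argument, Ryz.
Conversely, on a frame with the Euclidean property the schema holds at every world under every valuation.
So the correspondent is the Euclidean property.

The Euclidean property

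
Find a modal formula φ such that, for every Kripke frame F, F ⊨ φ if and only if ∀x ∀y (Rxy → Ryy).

This is shift-reflexivity; the standard corresponding axiom is T□: □(□p → p).
Suppose □(□p→p) is valid. Take Rxy and set V(p)={w : Ryw}. Then at y, □p holds; since □(□p→p) at x, □p→p at y, so p at y, i.e. Ryy.

□(□p → p)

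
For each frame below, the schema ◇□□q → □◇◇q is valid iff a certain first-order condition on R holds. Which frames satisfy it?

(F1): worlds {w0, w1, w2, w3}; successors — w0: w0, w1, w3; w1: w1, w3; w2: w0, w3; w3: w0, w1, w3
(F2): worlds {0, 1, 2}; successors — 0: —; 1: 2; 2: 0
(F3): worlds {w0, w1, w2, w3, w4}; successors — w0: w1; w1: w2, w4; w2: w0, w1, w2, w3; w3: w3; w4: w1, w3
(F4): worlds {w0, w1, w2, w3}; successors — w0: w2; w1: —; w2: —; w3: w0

This is the axiom for a generalized confluence (Geach) condition; its first-order frame correspondent is ∀x ∀y ∀z ((xRy ∧ xRz) → ∃w (yR²w ∧ zR²w)).
(F1): satisfies the condition.
(F2): fails — 1R2, 1R2 but no w with 2R²w and 2R²w.
(F3): fails — w2Rw0, w2Rw3 but no w with w0R²w and w3R²w.
(F4): fails — w0Rw2, w0Rw2 but no w with w2R²w and w2R²w.
Valid on: (F1).

(F1)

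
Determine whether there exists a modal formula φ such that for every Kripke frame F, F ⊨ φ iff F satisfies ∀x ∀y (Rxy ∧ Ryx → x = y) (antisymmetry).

Any modally definable frame class is closed under surjective bounded morphisms.
The 4-cycle (worlds 0,1,2,3 with 0→1→2→3→0) is antisymmetric. Sending even-indexed worlds to • and odd-indexed worlds to ∘ is a surjective bounded morphism onto the two-world frame with •↔∘, which is not antisymmetric.
So no modal formula (or set of formulas) defines exactly the antisymmetric frames.

No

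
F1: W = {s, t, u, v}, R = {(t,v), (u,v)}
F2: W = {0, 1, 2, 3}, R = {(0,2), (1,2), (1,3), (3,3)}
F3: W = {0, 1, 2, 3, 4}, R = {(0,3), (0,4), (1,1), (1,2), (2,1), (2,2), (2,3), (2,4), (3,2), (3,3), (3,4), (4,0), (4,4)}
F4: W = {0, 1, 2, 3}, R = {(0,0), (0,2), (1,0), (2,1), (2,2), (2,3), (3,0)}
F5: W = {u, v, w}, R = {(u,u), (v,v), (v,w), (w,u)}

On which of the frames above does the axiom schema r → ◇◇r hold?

F3

This is the axiom for a generalized confluence (Geach) condition; its first-order frame correspondent is ∀x ∃w (x = w ∧ xR²w).
F1: fails — at s but no w with s=w and sR²w.
F2: fails — at 0 but no w with 0=w and 0R²w.
F3: satisfies the condition.
F4: fails — at 1 but no w with 1=w and 1R²w.
F5: fails — at w but no t with w=t and wR²t.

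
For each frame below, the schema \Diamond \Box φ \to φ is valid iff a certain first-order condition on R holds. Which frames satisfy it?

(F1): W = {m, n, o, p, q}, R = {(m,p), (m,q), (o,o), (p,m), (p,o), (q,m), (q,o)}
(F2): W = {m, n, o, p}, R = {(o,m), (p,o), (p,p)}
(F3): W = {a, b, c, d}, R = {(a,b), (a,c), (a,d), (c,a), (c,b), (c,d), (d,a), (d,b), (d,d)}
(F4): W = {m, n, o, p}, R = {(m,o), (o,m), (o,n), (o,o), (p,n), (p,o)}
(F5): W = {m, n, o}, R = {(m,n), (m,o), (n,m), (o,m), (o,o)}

The schema corresponds to symmetry: \forall x \forall y (Rxy \to Ryx).
(F1): fails — Rpo but not Rop.
(F2): fails — Rom but not Rmo.
(F3): fails — Rcd but not Rdc.
(F4): fails — Ron but not Rno.
(F5): ✓.
Valid on: (F5).

(F5)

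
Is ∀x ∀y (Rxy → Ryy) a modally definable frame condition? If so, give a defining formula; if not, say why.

Yes: it is shift-reflexivity, defined by the T□ schema □(□q → q).
Suppose □(□q→q) is valid. Take Rxy and set V(q)={w : Ryw}. Then at y, □q holds; since □(□q→q) at x, □q→q at y, so q at y, i.e. Ryy.

Yes, by □(□q → q)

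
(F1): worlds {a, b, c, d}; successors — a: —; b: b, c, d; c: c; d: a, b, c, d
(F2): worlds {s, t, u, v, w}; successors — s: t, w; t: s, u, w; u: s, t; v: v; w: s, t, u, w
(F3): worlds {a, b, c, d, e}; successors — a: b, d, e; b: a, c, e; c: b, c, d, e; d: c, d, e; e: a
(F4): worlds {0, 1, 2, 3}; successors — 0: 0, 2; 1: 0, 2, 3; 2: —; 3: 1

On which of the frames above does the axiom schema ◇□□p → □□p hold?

(F2)

The schema corresponds to a generalized confluence (Geach) condition: ∀x ∀y ∀z ((xRy ∧ xR²z) → ∃w (yR²w ∧ z = w)).
(F1): fails — bRc, bR²a but no w with cR²w and a=w.
(F2): satisfies the condition.
(F3): fails — aRe, aR²a but no w with eR²w and a=w.
(F4): fails — 0R2, 0R²0 but no w with 2R²w and 0=w.
Valid on: (F2).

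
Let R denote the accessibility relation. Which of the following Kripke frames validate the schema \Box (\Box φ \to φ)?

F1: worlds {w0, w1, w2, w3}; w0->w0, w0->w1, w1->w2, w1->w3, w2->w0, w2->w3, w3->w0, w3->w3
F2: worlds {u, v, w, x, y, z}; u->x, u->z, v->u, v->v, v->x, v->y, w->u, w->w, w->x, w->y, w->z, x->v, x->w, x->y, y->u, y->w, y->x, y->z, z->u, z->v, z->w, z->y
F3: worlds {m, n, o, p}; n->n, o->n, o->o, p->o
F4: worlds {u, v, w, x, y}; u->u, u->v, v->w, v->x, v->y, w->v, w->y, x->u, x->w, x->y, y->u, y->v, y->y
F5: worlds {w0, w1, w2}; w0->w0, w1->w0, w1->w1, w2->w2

Frame correspondent (Sahlqvist): \forall x \forall y (Rxy \to Ryy) — i.e. shift-reflexivity.
F1: fails — Rw1w2 but not Rw2w2.
F2: fails — Ryx but not Rxx.
F3: ✓.
F4: fails — Ruv but not Rvv.
F5: ✓.

F3, F5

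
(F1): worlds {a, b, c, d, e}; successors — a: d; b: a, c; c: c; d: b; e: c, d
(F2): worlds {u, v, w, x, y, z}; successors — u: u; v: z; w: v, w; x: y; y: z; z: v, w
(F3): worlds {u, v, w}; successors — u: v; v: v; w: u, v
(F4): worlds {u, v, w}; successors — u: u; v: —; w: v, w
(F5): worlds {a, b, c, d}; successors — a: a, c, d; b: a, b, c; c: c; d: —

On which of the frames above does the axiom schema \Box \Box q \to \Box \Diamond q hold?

This is the axiom for a generalized confluence (Geach) condition; its first-order frame correspondent is \forall x \forall z (xRz \to \exists w (x R^2 w \wedge zRw)).
(F1): holds.
(F2): holds.
(F3): holds.
(F4): fails — wRv but no t with wR²t and vRt.
(F5): fails — aRd but no w with aR²w and dRw.

(F1), (F2), (F3)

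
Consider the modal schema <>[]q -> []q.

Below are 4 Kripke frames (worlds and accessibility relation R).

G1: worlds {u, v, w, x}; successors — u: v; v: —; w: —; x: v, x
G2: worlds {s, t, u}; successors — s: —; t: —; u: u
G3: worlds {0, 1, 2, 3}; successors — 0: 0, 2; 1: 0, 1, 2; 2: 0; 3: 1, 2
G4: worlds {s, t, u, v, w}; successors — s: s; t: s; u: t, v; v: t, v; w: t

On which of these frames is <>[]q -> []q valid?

G2

Frame correspondent (Sahlqvist): forall x forall y forall z ((xRy & xRz) -> exists w (yRw & z = w)) — i.e. a generalized confluence (Geach) condition.
G1: fails — uRv, uRv but no t with vRt and v=t.
G2: ✓.
G3: fails — 0R2, 0R2 but no w with 2Rw and 2=w.
G4: fails — uRt, uRt but no w* with tRw* and t=w*.
Valid on: G2.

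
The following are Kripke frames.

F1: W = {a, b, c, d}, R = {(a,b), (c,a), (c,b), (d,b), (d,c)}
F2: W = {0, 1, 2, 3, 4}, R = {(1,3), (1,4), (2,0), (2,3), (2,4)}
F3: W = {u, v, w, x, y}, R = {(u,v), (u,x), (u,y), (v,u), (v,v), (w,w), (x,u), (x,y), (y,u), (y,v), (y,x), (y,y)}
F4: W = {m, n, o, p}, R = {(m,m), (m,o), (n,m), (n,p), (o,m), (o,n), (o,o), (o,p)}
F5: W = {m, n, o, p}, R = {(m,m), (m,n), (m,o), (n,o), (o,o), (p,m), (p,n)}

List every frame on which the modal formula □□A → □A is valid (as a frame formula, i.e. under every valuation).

F3, F5

This is the axiom for density; its first-order frame correspondent is ∀x ∀y (Rxy → ∃z (Rxz ∧ Rzy)).
F1: fails — Rdc but no z with Rdz and Rzc.
F2: fails — R23 but no z with R2z and Rz3.
F3: holds.
F4: fails — Rnp but no z with Rnz and Rzp.
F5: holds.
Valid on: F3, F5.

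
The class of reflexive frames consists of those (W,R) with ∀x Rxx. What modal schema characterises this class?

A defining formula is □ψ → ψ (the T axiom).
Suppose □ψ→ψ is valid. At any x set V(ψ)={w : Rxw}. Then □ψ holds at x, so ψ holds at x, i.e. Rxx.

□ψ → ψ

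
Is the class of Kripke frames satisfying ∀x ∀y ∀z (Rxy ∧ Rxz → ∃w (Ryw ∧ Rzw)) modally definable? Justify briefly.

This is a Sahlqvist condition; the .2 axiom ◇□r → □◇r defines it.

Definable; ◇□r → □◇r defines it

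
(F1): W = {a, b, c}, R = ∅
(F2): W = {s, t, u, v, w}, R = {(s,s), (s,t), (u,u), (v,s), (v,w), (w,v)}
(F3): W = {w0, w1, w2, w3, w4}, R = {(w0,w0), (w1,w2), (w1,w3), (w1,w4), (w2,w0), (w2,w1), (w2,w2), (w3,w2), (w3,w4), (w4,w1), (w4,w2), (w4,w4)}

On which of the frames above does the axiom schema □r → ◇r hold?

(F3)

The schema corresponds to seriality: ∀x ∃y Rxy.
(F1): fails — world a has no successor.
(F2): fails — world t has no successor.
(F3): condition met.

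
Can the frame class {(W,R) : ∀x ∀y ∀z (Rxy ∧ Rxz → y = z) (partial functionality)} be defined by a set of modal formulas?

Yes: it is partial functionality, defined by the CD schema ◇p → □p.
Suppose ◇p→□p is valid. Take Rxy, Rxz and set V(p)={y}. Then ◇p at x, so □p at x, so p at z, i.e. z=y.

Definable; ◇p → □p defines it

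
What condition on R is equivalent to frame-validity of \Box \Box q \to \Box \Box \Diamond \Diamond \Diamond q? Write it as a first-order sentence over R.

This is a Sahlqvist (Geach-type) schema ◇^0□^2q → □^2◇^3q.
Minimal-valuation argument: fix x; take any y with xR^0y and any z with xR^2z. Set V(q) to the set of worlds R-reachable from y in exactly 2 steps. Then □^2q holds at y, so the antecedent holds at x; validity forces ◇^3q at z, giving a w with zR^3w and yR^2w.
First-order correspondent: \forall x \forall z (x R^2 z \to \exists w (x R^2 w \wedge z R^3 w)).

\forall x \forall z (x R^2 z \to \exists w (x R^2 w \wedge z R^3 w))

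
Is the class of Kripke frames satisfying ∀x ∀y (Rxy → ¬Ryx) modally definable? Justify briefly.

Not definable by any modal formula

Modal frame validity is preserved under surjective bounded morphisms.
The 4-cycle (worlds a,b,c,d with a→b→c→d→a) is asymmetric. Mapping every world to a single reflexive point • is a surjective bounded morphism, and the reflexive point is not asymmetric (R•• but asymmetry requires ¬R••).
So no modal formula (or set of formulas) defines exactly the asymmetric frames.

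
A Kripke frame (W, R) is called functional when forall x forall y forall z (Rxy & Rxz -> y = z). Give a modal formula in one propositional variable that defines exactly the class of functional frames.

◇r → □r

This is partial functionality; the standard corresponding axiom is CD: ◇r → □r.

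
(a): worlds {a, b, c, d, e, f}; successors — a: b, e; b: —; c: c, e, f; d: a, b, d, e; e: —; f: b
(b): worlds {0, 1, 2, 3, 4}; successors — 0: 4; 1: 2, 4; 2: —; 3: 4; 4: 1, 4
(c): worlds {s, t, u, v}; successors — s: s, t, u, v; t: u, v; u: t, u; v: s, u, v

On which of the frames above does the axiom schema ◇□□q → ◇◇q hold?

This is the axiom for a generalized confluence (Geach) condition; its first-order frame correspondent is ∀x ∀y (xRy → ∃w (yR²w ∧ xR²w)).
(a): fails — aRb but no w with bR²w and aR²w.
(b): fails — 1R2 but no w with 2R²w and 1R²w.
(c): holds.
Valid on: (c).

(c)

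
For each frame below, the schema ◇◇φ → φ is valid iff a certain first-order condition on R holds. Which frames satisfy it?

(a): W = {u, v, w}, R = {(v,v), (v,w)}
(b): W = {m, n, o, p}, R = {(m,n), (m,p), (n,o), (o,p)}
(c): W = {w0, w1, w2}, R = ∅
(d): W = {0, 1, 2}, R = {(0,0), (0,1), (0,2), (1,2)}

Frame correspondent (Sahlqvist): ∀x ∀y (xR²y → ∃w (y = w ∧ x = w)) — i.e. a generalized confluence (Geach) condition.
(a): fails — vR²w but w ≠ v.
(b): fails — mR²o but o ≠ m.
(c): condition met.
(d): fails — 0R²1 but 1 ≠ 0.
Valid on: (c).

(c)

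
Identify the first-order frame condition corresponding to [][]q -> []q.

Suppose □□q→□q is valid. Take Rxy and set V(q)={w : xR²w}. Then □□q at x, so □q at x, so q at y, i.e. ∃z(Rxz∧Rzy).

Density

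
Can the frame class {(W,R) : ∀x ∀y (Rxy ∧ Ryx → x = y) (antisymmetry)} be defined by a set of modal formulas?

If a class were modally definable it would be closed under surjective bounded morphisms (Goldblatt–Thomason).
The 4-cycle (worlds s,t,u,v with s→t→u→v→s) is antisymmetric. Sending even-indexed worlds to s and odd-indexed worlds to t is a surjective bounded morphism onto the two-world frame with s↔t, which is not antisymmetric.
So no modal formula (or set of formulas) defines exactly the antisymmetric frames.

Not definable by any modal formula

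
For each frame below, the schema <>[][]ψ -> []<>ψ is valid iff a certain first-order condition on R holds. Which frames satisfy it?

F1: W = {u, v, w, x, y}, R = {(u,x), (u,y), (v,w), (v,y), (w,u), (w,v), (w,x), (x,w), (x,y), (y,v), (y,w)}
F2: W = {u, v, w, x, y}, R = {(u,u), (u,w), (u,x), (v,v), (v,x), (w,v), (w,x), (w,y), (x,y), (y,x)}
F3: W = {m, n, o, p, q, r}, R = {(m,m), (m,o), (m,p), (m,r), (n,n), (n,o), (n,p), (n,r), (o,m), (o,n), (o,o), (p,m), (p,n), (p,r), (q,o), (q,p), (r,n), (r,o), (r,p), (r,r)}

F1, F3

This is the axiom for a generalized confluence (Geach) condition; its first-order frame correspondent is forall x forall y forall z ((xRy & xRz) -> exists w (y R^2 w & zRw)).
F1: satisfies the condition.
F2: fails — uRx, uRx but no t with xR²t and xRt.
F3: satisfies the condition.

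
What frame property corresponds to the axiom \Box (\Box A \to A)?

shift-reflexivity

This is the T□ axiom.
Its frame correspondent is shift-reflexivity — \forall x \forall y (Rxy \to Ryy).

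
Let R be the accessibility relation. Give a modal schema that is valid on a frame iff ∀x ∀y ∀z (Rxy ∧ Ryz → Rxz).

□s → □□s

A defining formula is □s → □□s (the 4 axiom).
Suppose □s→□□s is valid. Take Rxy, Ryz and set V(s)={w : Rxw}. Then □s at x, so □□s at x, so □s at y, so s at z, i.e. Rxz.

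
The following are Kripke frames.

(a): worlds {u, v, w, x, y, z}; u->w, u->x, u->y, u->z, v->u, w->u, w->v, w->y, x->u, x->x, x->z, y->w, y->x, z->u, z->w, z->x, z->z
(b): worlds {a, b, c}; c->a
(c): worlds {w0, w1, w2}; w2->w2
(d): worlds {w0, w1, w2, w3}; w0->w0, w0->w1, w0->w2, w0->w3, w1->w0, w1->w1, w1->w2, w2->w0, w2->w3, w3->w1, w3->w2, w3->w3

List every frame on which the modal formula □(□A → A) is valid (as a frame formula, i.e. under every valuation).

This is the axiom for shift-reflexivity; its first-order frame correspondent is ∀x ∀y (Rxy → Ryy).
(a): fails — Ruw but not Rww.
(b): fails — Rca but not Raa.
(c): condition met.
(d): fails — Rw1w2 but not Rw2w2.

(c)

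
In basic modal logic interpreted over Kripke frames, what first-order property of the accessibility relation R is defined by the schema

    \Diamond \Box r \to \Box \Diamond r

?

convergence

This is the .2 axiom.
It corresponds to convergence: \forall x \forall y \forall z (Rxy \wedge Rxz \to \exists w (Ryw \wedge Rzw)).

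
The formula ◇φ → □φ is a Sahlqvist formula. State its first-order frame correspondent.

partial functionality

Suppose ◇φ→□φ is valid. Take Rxy, Rxz and set V(φ)={y}. Then ◇φ at x, so □φ at x, so φ at z, i.e. z=y.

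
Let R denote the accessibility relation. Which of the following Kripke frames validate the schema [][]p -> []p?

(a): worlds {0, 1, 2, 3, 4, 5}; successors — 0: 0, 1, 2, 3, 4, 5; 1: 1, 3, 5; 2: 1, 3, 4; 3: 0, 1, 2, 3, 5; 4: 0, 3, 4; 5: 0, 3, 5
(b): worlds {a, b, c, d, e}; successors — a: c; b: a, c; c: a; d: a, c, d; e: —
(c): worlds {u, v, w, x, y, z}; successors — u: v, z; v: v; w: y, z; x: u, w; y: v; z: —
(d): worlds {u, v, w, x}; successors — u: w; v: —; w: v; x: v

The schema corresponds to density: forall x forall y (Rxy -> exists z (Rxz & Rzy)).
(a): condition met.
(b): fails — Rac but no z with Raz and Rzc.
(c): fails — Ruz but no t with Rut and Rtz.
(d): fails — Ruw but no z with Ruz and Rzw.
Valid on: (a).

(a)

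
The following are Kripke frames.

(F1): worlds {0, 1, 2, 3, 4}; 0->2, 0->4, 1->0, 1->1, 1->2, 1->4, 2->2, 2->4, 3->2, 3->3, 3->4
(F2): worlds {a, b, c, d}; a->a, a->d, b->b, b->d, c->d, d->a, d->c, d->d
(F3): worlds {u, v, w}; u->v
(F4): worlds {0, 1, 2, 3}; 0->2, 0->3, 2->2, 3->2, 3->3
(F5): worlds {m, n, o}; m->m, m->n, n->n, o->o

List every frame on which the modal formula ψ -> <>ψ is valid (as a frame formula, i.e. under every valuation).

(F5)

The schema corresponds to reflexivity: forall x Rxx.
(F1): fails — world 0 does not see itself.
(F2): fails — world c does not see itself.
(F3): fails — world u does not see itself.
(F4): fails — world 0 does not see itself.
(F5): condition met.
Valid on: (F5).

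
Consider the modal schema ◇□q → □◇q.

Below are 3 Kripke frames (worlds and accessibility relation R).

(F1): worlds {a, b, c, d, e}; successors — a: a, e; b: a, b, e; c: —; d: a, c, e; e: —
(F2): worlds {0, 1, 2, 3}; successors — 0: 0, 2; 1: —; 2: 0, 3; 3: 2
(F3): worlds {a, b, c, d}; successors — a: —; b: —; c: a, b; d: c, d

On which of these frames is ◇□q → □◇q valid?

Frame correspondent (Sahlqvist): ∀x ∀y ∀z (Rxy ∧ Rxz → ∃w (Ryw ∧ Rzw)) — i.e. convergence.
(F1): fails — Rae and Rae but e and e have no common successor.
(F2): holds.
(F3): fails — Rca and Rca but a and a have no common successor.
Valid on: (F2).

(F2)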